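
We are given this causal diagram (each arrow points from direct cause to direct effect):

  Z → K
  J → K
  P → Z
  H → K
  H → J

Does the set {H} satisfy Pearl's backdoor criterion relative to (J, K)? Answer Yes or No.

Yes

Backdoor paths from J to K (paths whose first edge points into J):
  P1: J <- H -> K
Condition 1 (no descendant of J in the set): holds — descendants of J are {K}; none are in {H}.
Condition 2 (every backdoor path blocked by {H}):
  P1: blocked at fork node H ∈ conditioning set.
{H} satisfies the backdoor criterion.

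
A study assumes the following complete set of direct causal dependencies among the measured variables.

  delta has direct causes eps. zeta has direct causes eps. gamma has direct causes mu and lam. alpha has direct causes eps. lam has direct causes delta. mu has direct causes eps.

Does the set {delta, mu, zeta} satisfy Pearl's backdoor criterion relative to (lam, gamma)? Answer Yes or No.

Yes

Backdoor paths from lam to gamma (paths whose first edge points into lam):
  P1: lam <- delta <- eps -> mu -> gamma
Condition 1 (no descendant of lam in the set): holds — descendants of lam are {gamma}; none are in {delta, mu, zeta}.
Condition 2 (every backdoor path blocked by {delta, mu, zeta}):
  P1: blocked at chain node delta ∈ conditioning set.
{delta, mu, zeta} satisfies the backdoor criterion.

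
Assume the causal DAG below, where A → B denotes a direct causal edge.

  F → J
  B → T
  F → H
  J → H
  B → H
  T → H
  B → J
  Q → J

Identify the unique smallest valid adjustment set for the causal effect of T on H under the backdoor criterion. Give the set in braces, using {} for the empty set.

{B}

Variables eligible for adjustment (non-descendants of T, excluding T and H): {B, F, J, Q}.
Backdoor paths from T to H:
  P1: T <- B -> J <- F -> H
  P2: T <- B -> J -> H
  P3: T <- B -> H
The empty set is not sufficient: P2 (T <- B -> J -> H) has no collider blocking it and no conditioned non-collider, so it is open.
Try {B}:
  P1: blocked at fork node B ∈ conditioning set.
  P2: blocked at fork node B ∈ conditioning set.
  P3: blocked at fork node B ∈ conditioning set.
{B} contains no descendant of T and blocks every backdoor path.
No other singleton works — e.g. {Q} leaves P2 open — so {B} is the unique smallest valid adjustment set.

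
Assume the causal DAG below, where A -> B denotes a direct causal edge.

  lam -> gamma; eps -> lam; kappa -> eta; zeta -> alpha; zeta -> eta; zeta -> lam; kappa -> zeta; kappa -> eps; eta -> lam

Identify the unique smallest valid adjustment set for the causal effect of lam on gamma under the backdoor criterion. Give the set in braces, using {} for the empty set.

{}

Variables eligible for adjustment (non-descendants of lam, excluding lam and gamma): {alpha, eps, eta, kappa, zeta}.
Backdoor paths from lam to gamma:
  (none)
With no backdoor paths the empty set already satisfies the criterion, and it is trivially minimal.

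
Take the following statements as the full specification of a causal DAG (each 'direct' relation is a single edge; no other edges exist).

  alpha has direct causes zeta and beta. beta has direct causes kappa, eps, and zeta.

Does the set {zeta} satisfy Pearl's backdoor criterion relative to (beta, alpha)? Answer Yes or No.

Yes

Backdoor paths from beta to alpha (paths whose first edge points into beta):
  P1: beta <- zeta -> alpha
Condition 1 (no descendant of beta in the set): holds — descendants of beta are {alpha}; none are in {zeta}.
Condition 2 (every backdoor path blocked by {zeta}):
  P1: blocked at fork node zeta ∈ conditioning set.
{zeta} satisfies the backdoor criterion.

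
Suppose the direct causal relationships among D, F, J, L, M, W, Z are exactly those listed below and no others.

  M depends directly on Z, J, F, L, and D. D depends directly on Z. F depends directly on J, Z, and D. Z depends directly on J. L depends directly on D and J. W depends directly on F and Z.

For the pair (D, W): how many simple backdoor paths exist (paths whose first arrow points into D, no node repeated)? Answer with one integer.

8

A backdoor path from D to W is any simple undirected path whose first edge points into D (i.e. leaves D via a parent).
Parents of D: {Z}.
Enumerating:
  P1: D <- Z <- J -> F -> W
  P2: D <- Z <- J -> L -> M <- F -> W
  P3: D <- Z <- J -> M <- F -> W
  P4: D <- Z -> F -> W
  P5: D <- Z -> W
  P6: D <- Z -> M <- J -> F -> W
  P7: D <- Z -> M <- F -> W
  P8: D <- Z -> M <- L <- J -> F -> W
That exhausts the simple backdoor paths. Count: 8.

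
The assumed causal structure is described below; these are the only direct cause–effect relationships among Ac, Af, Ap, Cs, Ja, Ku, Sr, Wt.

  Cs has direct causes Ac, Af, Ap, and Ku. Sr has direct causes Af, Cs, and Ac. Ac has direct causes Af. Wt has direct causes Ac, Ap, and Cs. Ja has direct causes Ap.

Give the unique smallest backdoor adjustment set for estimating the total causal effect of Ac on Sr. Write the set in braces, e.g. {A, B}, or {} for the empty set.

{Af}

Variables eligible for adjustment (non-descendants of Ac, excluding Ac and Sr): {Af, Ap, Ja, Ku}.
Backdoor paths from Ac to Sr:
  P1: Ac <- Af -> Cs -> Sr
  P2: Ac <- Af -> Sr
The empty set is not sufficient: P1 (Ac <- Af -> Cs -> Sr) has no collider blocking it and no conditioned non-collider, so it is open.
Try {Af}:
  P1: blocked at fork node Af ∈ conditioning set.
  P2: blocked at fork node Af ∈ conditioning set.
{Af} contains no descendant of Ac and blocks every backdoor path.
No other singleton works — e.g. {Ku} leaves P1 open — so {Af} is the unique smallest valid adjustment set.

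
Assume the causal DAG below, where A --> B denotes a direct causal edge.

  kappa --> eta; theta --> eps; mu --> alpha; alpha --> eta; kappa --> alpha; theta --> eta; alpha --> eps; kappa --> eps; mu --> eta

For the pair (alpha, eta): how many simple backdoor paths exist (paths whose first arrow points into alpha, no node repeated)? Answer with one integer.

3

A backdoor path from alpha to eta is any simple undirected path whose first edge points into alpha (i.e. leaves alpha via a parent).
Parents of alpha: {kappa, mu}.
Enumerating:
  P1: alpha <- mu -> eta
  P2: alpha <- kappa -> eps <- theta -> eta
  P3: alpha <- kappa -> eta
That exhausts the simple backdoor paths. Count: 3.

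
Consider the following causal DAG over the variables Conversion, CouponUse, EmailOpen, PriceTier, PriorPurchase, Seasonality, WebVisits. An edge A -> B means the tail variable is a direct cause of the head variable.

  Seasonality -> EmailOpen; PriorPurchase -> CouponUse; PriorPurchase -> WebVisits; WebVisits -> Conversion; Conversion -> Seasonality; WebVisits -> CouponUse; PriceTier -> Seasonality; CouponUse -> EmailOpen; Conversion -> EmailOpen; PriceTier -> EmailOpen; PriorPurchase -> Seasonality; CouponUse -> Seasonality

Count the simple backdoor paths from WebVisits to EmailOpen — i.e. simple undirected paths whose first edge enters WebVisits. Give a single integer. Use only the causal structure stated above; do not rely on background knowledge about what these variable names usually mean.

A backdoor path from WebVisits to EmailOpen is any simple undirected path whose first edge points into WebVisits (i.e. leaves WebVisits via a parent).
Parents of WebVisits: {PriorPurchase}.
Enumerating:
  P1: WebVisits <- PriorPurchase -> CouponUse -> Seasonality <- PriceTier -> EmailOpen
  P2: WebVisits <- PriorPurchase -> CouponUse -> Seasonality <- Conversion -> EmailOpen
  P3: WebVisits <- PriorPurchase -> CouponUse -> Seasonality -> EmailOpen
  P4: WebVisits <- PriorPurchase -> CouponUse -> EmailOpen
  P5: WebVisits <- PriorPurchase -> Seasonality <- CouponUse -> EmailOpen
  P6: WebVisits <- PriorPurchase -> Seasonality <- PriceTier -> EmailOpen
  P7: WebVisits <- PriorPurchase -> Seasonality <- Conversion -> EmailOpen
  P8: WebVisits <- PriorPurchase -> Seasonality -> EmailOpen
That exhausts the simple backdoor paths. Count: 8.

8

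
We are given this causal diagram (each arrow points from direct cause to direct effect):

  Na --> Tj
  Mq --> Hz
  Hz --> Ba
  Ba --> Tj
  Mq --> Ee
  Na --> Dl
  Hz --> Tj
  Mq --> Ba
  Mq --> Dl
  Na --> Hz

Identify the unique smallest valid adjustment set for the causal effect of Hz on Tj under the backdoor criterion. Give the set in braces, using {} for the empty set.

{Mq, Na}

Variables eligible for adjustment (non-descendants of Hz, excluding Hz and Tj): {Dl, Ee, Mq, Na}.
Backdoor paths from Hz to Tj:
  P1: Hz <- Mq -> Ba -> Tj
  P2: Hz <- Mq -> Dl <- Na -> Tj
  P3: Hz <- Na -> Dl <- Mq -> Ba -> Tj
  P4: Hz <- Na -> Tj
The empty set is not sufficient: P1 (Hz <- Mq -> Ba -> Tj) has no collider blocking it and no conditioned non-collider, so it is open.
Try {Mq, Na}:
  P1: blocked at fork node Mq ∈ conditioning set.
  P2: blocked at fork node Mq ∈ conditioning set.
  P3: blocked at fork node Na ∈ conditioning set.
  P4: blocked at fork node Na ∈ conditioning set.
{Mq, Na} contains no descendant of Hz and blocks every backdoor path.
Every element of {Mq, Na} is needed (dropping Mq leaves P1 open; dropping Na leaves P4 open), so no proper subset is valid.
Among all size-2 subsets of the eligible variables, only {Mq, Na} blocks every backdoor path, so it is the unique smallest valid adjustment set.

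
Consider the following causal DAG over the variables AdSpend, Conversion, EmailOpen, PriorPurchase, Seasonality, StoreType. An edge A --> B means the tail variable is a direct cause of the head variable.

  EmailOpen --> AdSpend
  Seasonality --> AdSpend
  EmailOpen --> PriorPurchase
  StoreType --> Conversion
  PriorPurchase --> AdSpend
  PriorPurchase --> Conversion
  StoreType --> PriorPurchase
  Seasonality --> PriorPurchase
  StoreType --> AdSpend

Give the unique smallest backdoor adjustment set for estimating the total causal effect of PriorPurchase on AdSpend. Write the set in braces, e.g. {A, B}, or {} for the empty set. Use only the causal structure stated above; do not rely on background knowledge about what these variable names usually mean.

Variables eligible for adjustment (non-descendants of PriorPurchase, excluding PriorPurchase and AdSpend): {EmailOpen, Seasonality, StoreType}.
Backdoor paths from PriorPurchase to AdSpend:
  P1: PriorPurchase <- StoreType -> AdSpend
  P2: PriorPurchase <- EmailOpen -> AdSpend
  P3: PriorPurchase <- Seasonality -> AdSpend
The empty set is not sufficient: P1 (PriorPurchase <- StoreType -> AdSpend) has no collider blocking it and no conditioned non-collider, so it is open.
Try {EmailOpen, Seasonality, StoreType}:
  P1: blocked at fork node StoreType ∈ conditioning set.
  P2: blocked at fork node EmailOpen ∈ conditioning set.
  P3: blocked at fork node Seasonality ∈ conditioning set.
{EmailOpen, Seasonality, StoreType} contains no descendant of PriorPurchase and blocks every backdoor path.
Every element of {EmailOpen, Seasonality, StoreType} is needed (dropping EmailOpen leaves P2 open; dropping Seasonality leaves P3 open; dropping StoreType leaves P1 open), so no proper subset is valid.
Among all size-3 subsets of the eligible variables, only {EmailOpen, Seasonality, StoreType} blocks every backdoor path, so it is the unique smallest valid adjustment set.

{EmailOpen, Seasonality, StoreType}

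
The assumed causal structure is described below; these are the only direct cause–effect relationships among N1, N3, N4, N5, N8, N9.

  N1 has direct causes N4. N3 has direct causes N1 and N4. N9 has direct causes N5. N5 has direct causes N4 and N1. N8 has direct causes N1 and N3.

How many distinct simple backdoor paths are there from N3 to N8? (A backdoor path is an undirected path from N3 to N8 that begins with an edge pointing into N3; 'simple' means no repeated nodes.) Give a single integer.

3

A backdoor path from N3 to N8 is any simple undirected path whose first edge points into N3 (i.e. leaves N3 via a parent).
Parents of N3: {N1, N4}.
Enumerating:
  P1: N3 <- N4 -> N1 -> N8
  P2: N3 <- N4 -> N5 <- N1 -> N8
  P3: N3 <- N1 -> N8
That exhausts the simple backdoor paths. Count: 3.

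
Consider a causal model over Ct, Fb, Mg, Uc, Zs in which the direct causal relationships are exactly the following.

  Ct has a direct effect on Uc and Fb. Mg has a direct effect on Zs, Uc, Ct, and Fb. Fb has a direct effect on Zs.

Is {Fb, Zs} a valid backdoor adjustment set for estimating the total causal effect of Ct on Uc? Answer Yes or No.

Backdoor paths from Ct to Uc (paths whose first edge points into Ct):
  P1: Ct <- Mg -> Uc
Condition 1 (no descendant of Ct in the set): FAILS — Fb and Zs are descendants of Ct.
Condition 2 (every backdoor path blocked by {Fb, Zs}):
  P1: open — no interior node is in the conditioning set.
{Fb, Zs} does not satisfy the backdoor criterion.

No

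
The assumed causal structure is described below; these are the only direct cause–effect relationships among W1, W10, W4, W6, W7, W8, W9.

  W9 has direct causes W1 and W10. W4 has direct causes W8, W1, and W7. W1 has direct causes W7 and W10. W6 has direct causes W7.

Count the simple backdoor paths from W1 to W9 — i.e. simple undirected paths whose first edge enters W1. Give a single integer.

1

A backdoor path from W1 to W9 is any simple undirected path whose first edge points into W1 (i.e. leaves W1 via a parent).
Parents of W1: {W10, W7}.
Enumerating:
  P1: W1 <- W10 -> W9
That exhausts the simple backdoor paths. Count: 1.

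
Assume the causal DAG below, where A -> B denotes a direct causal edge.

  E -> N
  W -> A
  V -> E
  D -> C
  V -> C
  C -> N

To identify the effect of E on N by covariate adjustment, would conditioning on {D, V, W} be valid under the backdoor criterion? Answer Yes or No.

Yes

Backdoor paths from E to N (paths whose first edge points into E):
  P1: E <- V -> C -> N
Condition 1 (no descendant of E in the set): holds — descendants of E are {N}; none are in {D, V, W}.
Condition 2 (every backdoor path blocked by {D, V, W}):
  P1: blocked at fork node V ∈ conditioning set.
{D, V, W} satisfies the backdoor criterion.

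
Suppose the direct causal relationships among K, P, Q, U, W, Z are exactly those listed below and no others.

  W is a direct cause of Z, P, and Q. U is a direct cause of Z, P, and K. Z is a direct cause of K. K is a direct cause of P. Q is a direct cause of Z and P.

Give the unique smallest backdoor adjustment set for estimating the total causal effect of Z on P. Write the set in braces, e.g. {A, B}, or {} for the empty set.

{Q, U, W}

Variables eligible for adjustment (non-descendants of Z, excluding Z and P): {Q, U, W}.
Backdoor paths from Z to P:
  P1: Z <- W -> Q -> P
  P2: Z <- W -> P
  P3: Z <- Q <- W -> P
  P4: Z <- Q -> P
  P5: Z <- U -> K -> P
  P6: Z <- U -> P
The empty set is not sufficient: P1 (Z <- W -> Q -> P) has no collider blocking it and no conditioned non-collider, so it is open.
Try {Q, U, W}:
  P1: blocked at fork node W ∈ conditioning set.
  P2: blocked at fork node W ∈ conditioning set.
  P3: blocked at chain node Q ∈ conditioning set.
  P4: blocked at fork node Q ∈ conditioning set.
  P5: blocked at fork node U ∈ conditioning set.
  P6: blocked at fork node U ∈ conditioning set.
{Q, U, W} contains no descendant of Z and blocks every backdoor path.
Every element of {Q, U, W} is needed (dropping Q leaves P4 open; dropping U leaves P5 open; dropping W leaves P2 open), so no proper subset is valid.
Among all size-3 subsets of the eligible variables, only {Q, U, W} blocks every backdoor path, so it is the unique smallest valid adjustment set.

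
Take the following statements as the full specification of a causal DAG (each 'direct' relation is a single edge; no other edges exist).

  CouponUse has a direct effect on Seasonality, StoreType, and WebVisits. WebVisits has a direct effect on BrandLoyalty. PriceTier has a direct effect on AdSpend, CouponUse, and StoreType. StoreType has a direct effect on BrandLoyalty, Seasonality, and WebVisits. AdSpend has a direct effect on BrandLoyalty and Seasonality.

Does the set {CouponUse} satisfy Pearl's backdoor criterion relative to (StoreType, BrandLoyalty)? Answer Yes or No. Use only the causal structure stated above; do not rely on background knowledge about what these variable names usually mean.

No

Backdoor paths from StoreType to BrandLoyalty (paths whose first edge points into StoreType):
  P1: StoreType <- PriceTier -> AdSpend -> Seasonality <- CouponUse -> WebVisits -> BrandLoyalty
  P2: StoreType <- PriceTier -> AdSpend -> BrandLoyalty
  P3: StoreType <- PriceTier -> CouponUse -> Seasonality <- AdSpend -> BrandLoyalty
  P4: StoreType <- PriceTier -> CouponUse -> WebVisits -> BrandLoyalty
  P5: StoreType <- CouponUse <- PriceTier -> AdSpend -> BrandLoyalty
  P6: StoreType <- CouponUse -> Seasonality <- AdSpend -> BrandLoyalty
  P7: StoreType <- CouponUse -> WebVisits -> BrandLoyalty
Condition 1 (no descendant of StoreType in the set): holds — descendants of StoreType are {BrandLoyalty, Seasonality, WebVisits}; none are in {CouponUse}.
Condition 2 (every backdoor path blocked by {CouponUse}):
  P1: blocked at collider Seasonality (neither it nor any descendant is in the conditioning set).
  P2: open — no interior node is in the conditioning set.
  P3: blocked at chain node CouponUse ∈ conditioning set.
  P4: blocked at chain node CouponUse ∈ conditioning set.
  P5: blocked at chain node CouponUse ∈ conditioning set.
  P6: blocked at fork node CouponUse ∈ conditioning set.
  P7: blocked at fork node CouponUse ∈ conditioning set.
{CouponUse} does not satisfy the backdoor criterion.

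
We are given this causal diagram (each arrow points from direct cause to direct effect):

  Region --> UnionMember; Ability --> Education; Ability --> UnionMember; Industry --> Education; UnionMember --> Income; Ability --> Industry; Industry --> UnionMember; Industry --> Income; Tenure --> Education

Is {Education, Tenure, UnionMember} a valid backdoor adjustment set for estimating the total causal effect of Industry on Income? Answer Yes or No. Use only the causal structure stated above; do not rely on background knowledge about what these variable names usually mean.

Backdoor paths from Industry to Income (paths whose first edge points into Industry):
  P1: Industry <- Ability -> UnionMember -> Income
Condition 1 (no descendant of Industry in the set): FAILS — Education and UnionMember are descendants of Industry.
Condition 2 (every backdoor path blocked by {Education, Tenure, UnionMember}):
  P1: blocked at chain node UnionMember ∈ conditioning set.
{Education, Tenure, UnionMember} does not satisfy the backdoor criterion.

No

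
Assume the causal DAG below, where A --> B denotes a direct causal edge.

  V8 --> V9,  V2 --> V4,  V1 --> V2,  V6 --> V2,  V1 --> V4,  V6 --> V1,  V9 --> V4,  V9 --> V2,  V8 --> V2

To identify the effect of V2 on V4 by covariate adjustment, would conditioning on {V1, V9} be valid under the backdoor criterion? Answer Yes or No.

Backdoor paths from V2 to V4 (paths whose first edge points into V2):
  P1: V2 <- V8 -> V9 -> V4
  P2: V2 <- V6 -> V1 -> V4
  P3: V2 <- V1 -> V4
  P4: V2 <- V9 -> V4
Condition 1 (no descendant of V2 in the set): holds — descendants of V2 are {V4}; none are in {V1, V9}.
Condition 2 (every backdoor path blocked by {V1, V9}):
  P1: blocked at chain node V9 ∈ conditioning set.
  P2: blocked at chain node V1 ∈ conditioning set.
  P3: blocked at fork node V1 ∈ conditioning set.
  P4: blocked at fork node V9 ∈ conditioning set.
{V1, V9} satisfies the backdoor criterion.

Yes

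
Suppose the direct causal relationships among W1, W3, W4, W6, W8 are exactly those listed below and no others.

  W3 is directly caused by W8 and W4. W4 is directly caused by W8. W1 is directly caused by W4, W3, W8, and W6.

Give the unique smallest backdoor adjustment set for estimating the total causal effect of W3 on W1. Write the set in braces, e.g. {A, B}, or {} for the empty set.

{W4, W8}

Variables eligible for adjustment (non-descendants of W3, excluding W3 and W1): {W4, W6, W8}.
Backdoor paths from W3 to W1:
  P1: W3 <- W8 -> W4 -> W1
  P2: W3 <- W8 -> W1
  P3: W3 <- W4 <- W8 -> W1
  P4: W3 <- W4 -> W1
The empty set is not sufficient: P1 (W3 <- W8 -> W4 -> W1) has no collider blocking it and no conditioned non-collider, so it is open.
Try {W4, W8}:
  P1: blocked at fork node W8 ∈ conditioning set.
  P2: blocked at fork node W8 ∈ conditioning set.
  P3: blocked at chain node W4 ∈ conditioning set.
  P4: blocked at fork node W4 ∈ conditioning set.
{W4, W8} contains no descendant of W3 and blocks every backdoor path.
Every element of {W4, W8} is needed (dropping W4 leaves P4 open; dropping W8 leaves P2 open), so no proper subset is valid.
Among all size-2 subsets of the eligible variables, only {W4, W8} blocks every backdoor path, so it is the unique smallest valid adjustment set.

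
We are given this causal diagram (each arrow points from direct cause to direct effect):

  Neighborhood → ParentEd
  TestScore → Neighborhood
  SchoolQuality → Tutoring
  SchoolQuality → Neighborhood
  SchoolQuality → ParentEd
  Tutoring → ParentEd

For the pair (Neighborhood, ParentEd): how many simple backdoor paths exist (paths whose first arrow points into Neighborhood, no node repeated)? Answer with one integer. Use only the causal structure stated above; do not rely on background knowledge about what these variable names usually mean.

A backdoor path from Neighborhood to ParentEd is any simple undirected path whose first edge points into Neighborhood (i.e. leaves Neighborhood via a parent).
Parents of Neighborhood: {SchoolQuality, TestScore}.
Enumerating:
  P1: Neighborhood <- SchoolQuality -> Tutoring -> ParentEd
  P2: Neighborhood <- SchoolQuality -> ParentEd
That exhausts the simple backdoor paths. Count: 2.

2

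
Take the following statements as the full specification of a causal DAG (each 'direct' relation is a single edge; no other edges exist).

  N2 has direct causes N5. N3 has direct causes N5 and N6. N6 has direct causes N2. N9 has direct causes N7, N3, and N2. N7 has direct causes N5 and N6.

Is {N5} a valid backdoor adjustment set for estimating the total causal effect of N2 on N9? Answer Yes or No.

Yes

Backdoor paths from N2 to N9 (paths whose first edge points into N2):
  P1: N2 <- N5 -> N7 <- N6 -> N3 -> N9
  P2: N2 <- N5 -> N7 -> N9
  P3: N2 <- N5 -> N3 <- N6 -> N7 -> N9
  P4: N2 <- N5 -> N3 -> N9
Condition 1 (no descendant of N2 in the set): holds — descendants of N2 are {N3, N6, N7, N9}; none are in {N5}.
Condition 2 (every backdoor path blocked by {N5}):
  P1: blocked at fork node N5 ∈ conditioning set.
  P2: blocked at fork node N5 ∈ conditioning set.
  P3: blocked at fork node N5 ∈ conditioning set.
  P4: blocked at fork node N5 ∈ conditioning set.
{N5} satisfies the backdoor criterion.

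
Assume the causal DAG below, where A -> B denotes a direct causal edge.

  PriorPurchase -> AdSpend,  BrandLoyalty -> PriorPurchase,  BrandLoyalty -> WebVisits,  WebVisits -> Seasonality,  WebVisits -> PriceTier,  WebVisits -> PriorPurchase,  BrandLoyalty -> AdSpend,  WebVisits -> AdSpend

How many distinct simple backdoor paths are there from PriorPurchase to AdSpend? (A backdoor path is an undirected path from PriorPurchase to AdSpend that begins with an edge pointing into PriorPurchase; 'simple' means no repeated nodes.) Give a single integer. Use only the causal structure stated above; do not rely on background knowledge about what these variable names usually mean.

A backdoor path from PriorPurchase to AdSpend is any simple undirected path whose first edge points into PriorPurchase (i.e. leaves PriorPurchase via a parent).
Parents of PriorPurchase: {BrandLoyalty, WebVisits}.
Enumerating:
  P1: PriorPurchase <- BrandLoyalty -> WebVisits -> AdSpend
  P2: PriorPurchase <- BrandLoyalty -> AdSpend
  P3: PriorPurchase <- WebVisits <- BrandLoyalty -> AdSpend
  P4: PriorPurchase <- WebVisits -> AdSpend
That exhausts the simple backdoor paths. Count: 4.

4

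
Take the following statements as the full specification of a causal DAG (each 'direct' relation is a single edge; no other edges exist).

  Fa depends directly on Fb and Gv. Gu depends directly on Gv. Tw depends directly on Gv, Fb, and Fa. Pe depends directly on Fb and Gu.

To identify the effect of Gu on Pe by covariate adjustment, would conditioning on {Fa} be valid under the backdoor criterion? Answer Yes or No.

No

Backdoor paths from Gu to Pe (paths whose first edge points into Gu):
  P1: Gu <- Gv -> Fa <- Fb -> Pe
  P2: Gu <- Gv -> Fa -> Tw <- Fb -> Pe
  P3: Gu <- Gv -> Tw <- Fb -> Pe
  P4: Gu <- Gv -> Tw <- Fa <- Fb -> Pe
Condition 1 (no descendant of Gu in the set): holds — descendants of Gu are {Pe}; none are in {Fa}.
Condition 2 (every backdoor path blocked by {Fa}):
  P1: open — collider(s) Fa are conditioned on (or have a conditioned descendant) and no non-collider on the path is in the set.
  P2: blocked at chain node Fa ∈ conditioning set.
  P3: blocked at collider Tw (neither it nor any descendant is in the conditioning set).
  P4: blocked at collider Tw (neither it nor any descendant is in the conditioning set).
{Fa} does not satisfy the backdoor criterion.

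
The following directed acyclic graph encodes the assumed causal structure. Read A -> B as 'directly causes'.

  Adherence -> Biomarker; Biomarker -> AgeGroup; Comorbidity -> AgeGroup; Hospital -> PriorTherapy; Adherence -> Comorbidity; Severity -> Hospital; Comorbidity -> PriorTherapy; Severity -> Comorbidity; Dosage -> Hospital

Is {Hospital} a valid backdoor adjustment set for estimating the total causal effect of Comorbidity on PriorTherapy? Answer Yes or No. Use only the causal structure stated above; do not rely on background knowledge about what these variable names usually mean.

Yes

Backdoor paths from Comorbidity to PriorTherapy (paths whose first edge points into Comorbidity):
  P1: Comorbidity <- Severity -> Hospital -> PriorTherapy
Condition 1 (no descendant of Comorbidity in the set): holds — descendants of Comorbidity are {AgeGroup, PriorTherapy}; none are in {Hospital}.
Condition 2 (every backdoor path blocked by {Hospital}):
  P1: blocked at chain node Hospital ∈ conditioning set.
{Hospital} satisfies the backdoor criterion.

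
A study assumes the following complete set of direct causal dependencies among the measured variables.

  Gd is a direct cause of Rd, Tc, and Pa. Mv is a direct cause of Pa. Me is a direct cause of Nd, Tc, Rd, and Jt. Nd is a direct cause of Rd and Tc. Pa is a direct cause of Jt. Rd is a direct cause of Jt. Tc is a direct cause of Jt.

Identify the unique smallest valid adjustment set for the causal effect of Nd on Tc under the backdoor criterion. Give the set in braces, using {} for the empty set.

Variables eligible for adjustment (non-descendants of Nd, excluding Nd and Tc): {Gd, Me, Mv, Pa}.
Backdoor paths from Nd to Tc:
  P1: Nd <- Me -> Rd <- Gd -> Pa -> Jt <- Tc
  P2: Nd <- Me -> Rd <- Gd -> Tc
  P3: Nd <- Me -> Rd -> Jt <- Pa <- Gd -> Tc
  P4: Nd <- Me -> Rd -> Jt <- Tc
  P5: Nd <- Me -> Tc
  P6: Nd <- Me -> Jt <- Pa <- Gd -> Tc
  P7: Nd <- Me -> Jt <- Rd <- Gd -> Tc
  P8: Nd <- Me -> Jt <- Tc
The empty set is not sufficient: P5 (Nd <- Me -> Tc) has no collider blocking it and no conditioned non-collider, so it is open.
Try {Me}:
  P1: blocked at fork node Me ∈ conditioning set.
  P2: blocked at fork node Me ∈ conditioning set.
  P3: blocked at fork node Me ∈ conditioning set.
  P4: blocked at fork node Me ∈ conditioning set.
  P5: blocked at fork node Me ∈ conditioning set.
  P6: blocked at fork node Me ∈ conditioning set.
  P7: blocked at fork node Me ∈ conditioning set.
  P8: blocked at fork node Me ∈ conditioning set.
{Me} contains no descendant of Nd and blocks every backdoor path.
No other singleton works — e.g. {Gd} leaves P5 open — so {Me} is the unique smallest valid adjustment set.

{Me}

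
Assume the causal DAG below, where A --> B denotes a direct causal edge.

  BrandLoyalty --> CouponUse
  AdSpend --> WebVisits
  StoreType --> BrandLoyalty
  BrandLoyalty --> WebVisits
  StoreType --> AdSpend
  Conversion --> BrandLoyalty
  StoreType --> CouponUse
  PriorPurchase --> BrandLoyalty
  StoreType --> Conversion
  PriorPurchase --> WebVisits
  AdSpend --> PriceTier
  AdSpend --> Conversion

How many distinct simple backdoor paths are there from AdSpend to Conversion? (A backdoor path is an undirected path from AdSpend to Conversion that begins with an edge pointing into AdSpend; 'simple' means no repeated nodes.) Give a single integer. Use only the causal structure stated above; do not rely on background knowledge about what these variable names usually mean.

A backdoor path from AdSpend to Conversion is any simple undirected path whose first edge points into AdSpend (i.e. leaves AdSpend via a parent).
Parents of AdSpend: {StoreType}.
Enumerating:
  P1: AdSpend <- StoreType -> Conversion
  P2: AdSpend <- StoreType -> BrandLoyalty <- Conversion
  P3: AdSpend <- StoreType -> CouponUse <- BrandLoyalty <- Conversion
That exhausts the simple backdoor paths. Count: 3.

3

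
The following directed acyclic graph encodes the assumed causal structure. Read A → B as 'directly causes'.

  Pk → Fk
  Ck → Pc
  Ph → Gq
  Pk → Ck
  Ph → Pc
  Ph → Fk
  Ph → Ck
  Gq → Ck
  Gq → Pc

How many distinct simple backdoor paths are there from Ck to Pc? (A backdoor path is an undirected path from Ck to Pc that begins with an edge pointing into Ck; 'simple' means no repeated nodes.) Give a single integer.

A backdoor path from Ck to Pc is any simple undirected path whose first edge points into Ck (i.e. leaves Ck via a parent).
Parents of Ck: {Gq, Ph, Pk}.
Enumerating:
  P1: Ck <- Pk -> Fk <- Ph -> Gq -> Pc
  P2: Ck <- Pk -> Fk <- Ph -> Pc
  P3: Ck <- Ph -> Gq -> Pc
  P4: Ck <- Ph -> Pc
  P5: Ck <- Gq <- Ph -> Pc
  P6: Ck <- Gq -> Pc
That exhausts the simple backdoor paths. Count: 6.

6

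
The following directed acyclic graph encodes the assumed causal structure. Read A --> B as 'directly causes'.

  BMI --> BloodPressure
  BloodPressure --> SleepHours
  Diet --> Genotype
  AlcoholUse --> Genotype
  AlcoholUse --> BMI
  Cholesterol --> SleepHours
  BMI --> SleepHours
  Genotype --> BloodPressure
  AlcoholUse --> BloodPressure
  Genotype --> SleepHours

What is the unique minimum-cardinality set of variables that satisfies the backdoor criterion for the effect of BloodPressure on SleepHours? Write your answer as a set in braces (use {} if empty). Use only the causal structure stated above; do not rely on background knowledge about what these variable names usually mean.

{BMI, Genotype}

Variables eligible for adjustment (non-descendants of BloodPressure, excluding BloodPressure and SleepHours): {AlcoholUse, BMI, Cholesterol, Diet, Genotype}.
Backdoor paths from BloodPressure to SleepHours:
  P1: BloodPressure <- AlcoholUse -> Genotype -> SleepHours
  P2: BloodPressure <- AlcoholUse -> BMI -> SleepHours
  P3: BloodPressure <- Genotype <- AlcoholUse -> BMI -> SleepHours
  P4: BloodPressure <- Genotype -> SleepHours
  P5: BloodPressure <- BMI <- AlcoholUse -> Genotype -> SleepHours
  P6: BloodPressure <- BMI -> SleepHours
The empty set is not sufficient: P1 (BloodPressure <- AlcoholUse -> Genotype -> SleepHours) has no collider blocking it and no conditioned non-collider, so it is open.
Try {BMI, Genotype}:
  P1: blocked at chain node Genotype ∈ conditioning set.
  P2: blocked at chain node BMI ∈ conditioning set.
  P3: blocked at chain node Genotype ∈ conditioning set.
  P4: blocked at fork node Genotype ∈ conditioning set.
  P5: blocked at chain node BMI ∈ conditioning set.
  P6: blocked at fork node BMI ∈ conditioning set.
{BMI, Genotype} contains no descendant of BloodPressure and blocks every backdoor path.
Every element of {BMI, Genotype} is needed (dropping BMI leaves P2 open; dropping Genotype leaves P1 open), so no proper subset is valid.
Among all size-2 subsets of the eligible variables, only {BMI, Genotype} blocks every backdoor path, so it is the unique smallest valid adjustment set.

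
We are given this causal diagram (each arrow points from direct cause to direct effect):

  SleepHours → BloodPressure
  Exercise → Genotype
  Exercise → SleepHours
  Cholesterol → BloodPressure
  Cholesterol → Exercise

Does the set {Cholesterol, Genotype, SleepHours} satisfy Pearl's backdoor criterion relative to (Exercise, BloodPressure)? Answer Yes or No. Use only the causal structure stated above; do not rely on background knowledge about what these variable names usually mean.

No

Backdoor paths from Exercise to BloodPressure (paths whose first edge points into Exercise):
  P1: Exercise <- Cholesterol -> BloodPressure
Condition 1 (no descendant of Exercise in the set): FAILS — Genotype and SleepHours are descendants of Exercise.
Condition 2 (every backdoor path blocked by {Cholesterol, Genotype, SleepHours}):
  P1: blocked at fork node Cholesterol ∈ conditioning set.
{Cholesterol, Genotype, SleepHours} does not satisfy the backdoor criterion.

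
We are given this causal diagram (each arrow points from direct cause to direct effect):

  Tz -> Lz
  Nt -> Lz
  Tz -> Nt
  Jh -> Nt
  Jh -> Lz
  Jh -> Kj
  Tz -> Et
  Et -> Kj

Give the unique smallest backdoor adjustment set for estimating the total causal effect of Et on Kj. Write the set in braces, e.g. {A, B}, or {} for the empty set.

Variables eligible for adjustment (non-descendants of Et, excluding Et and Kj): {Jh, Lz, Nt, Tz}.
Backdoor paths from Et to Kj:
  P1: Et <- Tz -> Nt <- Jh -> Kj
  P2: Et <- Tz -> Nt -> Lz <- Jh -> Kj
  P3: Et <- Tz -> Lz <- Jh -> Kj
  P4: Et <- Tz -> Lz <- Nt <- Jh -> Kj
Each backdoor path contains an unconditioned collider, so every path is already blocked with the empty conditioning set:
  P1: blocked at collider Nt (neither it nor any descendant is in the conditioning set).
  P2: blocked at collider Lz (neither it nor any descendant is in the conditioning set).
  P3: blocked at collider Lz (neither it nor any descendant is in the conditioning set).
  P4: blocked at collider Lz (neither it nor any descendant is in the conditioning set).
The empty set is therefore the unique smallest valid set.

{}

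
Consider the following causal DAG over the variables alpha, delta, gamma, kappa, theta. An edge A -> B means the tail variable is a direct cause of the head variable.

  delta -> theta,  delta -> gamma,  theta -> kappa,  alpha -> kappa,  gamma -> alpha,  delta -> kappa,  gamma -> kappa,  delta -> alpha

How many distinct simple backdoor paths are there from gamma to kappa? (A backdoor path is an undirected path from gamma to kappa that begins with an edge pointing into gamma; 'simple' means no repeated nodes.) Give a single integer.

3

A backdoor path from gamma to kappa is any simple undirected path whose first edge points into gamma (i.e. leaves gamma via a parent).
Parents of gamma: {delta}.
Enumerating:
  P1: gamma <- delta -> theta -> kappa
  P2: gamma <- delta -> alpha -> kappa
  P3: gamma <- delta -> kappa
That exhausts the simple backdoor paths. Count: 3.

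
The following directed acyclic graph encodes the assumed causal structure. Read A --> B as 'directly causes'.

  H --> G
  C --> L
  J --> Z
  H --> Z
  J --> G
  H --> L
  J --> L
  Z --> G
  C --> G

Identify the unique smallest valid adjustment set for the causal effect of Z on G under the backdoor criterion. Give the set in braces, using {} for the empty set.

{H, J}

Variables eligible for adjustment (non-descendants of Z, excluding Z and G): {C, H, J, L}.
Backdoor paths from Z to G:
  P1: Z <- H -> L <- J -> G
  P2: Z <- H -> L <- C -> G
  P3: Z <- H -> G
  P4: Z <- J -> L <- H -> G
  P5: Z <- J -> L <- C -> G
  P6: Z <- J -> G
The empty set is not sufficient: P3 (Z <- H -> G) has no collider blocking it and no conditioned non-collider, so it is open.
Try {H, J}:
  P1: blocked at fork node H ∈ conditioning set.
  P2: blocked at fork node H ∈ conditioning set.
  P3: blocked at fork node H ∈ conditioning set.
  P4: blocked at fork node J ∈ conditioning set.
  P5: blocked at fork node J ∈ conditioning set.
  P6: blocked at fork node J ∈ conditioning set.
{H, J} contains no descendant of Z and blocks every backdoor path.
Every element of {H, J} is needed (dropping H leaves P3 open; dropping J leaves P6 open), so no proper subset is valid.
Among all size-2 subsets of the eligible variables, only {H, J} blocks every backdoor path, so it is the unique smallest valid adjustment set.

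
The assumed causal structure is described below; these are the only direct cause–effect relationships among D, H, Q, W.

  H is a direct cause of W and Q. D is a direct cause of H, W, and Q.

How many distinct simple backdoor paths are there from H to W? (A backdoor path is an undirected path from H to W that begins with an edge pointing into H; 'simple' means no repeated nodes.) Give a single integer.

1

A backdoor path from H to W is any simple undirected path whose first edge points into H (i.e. leaves H via a parent).
Parents of H: {D}.
Enumerating:
  P1: H <- D -> W
That exhausts the simple backdoor paths. Count: 1.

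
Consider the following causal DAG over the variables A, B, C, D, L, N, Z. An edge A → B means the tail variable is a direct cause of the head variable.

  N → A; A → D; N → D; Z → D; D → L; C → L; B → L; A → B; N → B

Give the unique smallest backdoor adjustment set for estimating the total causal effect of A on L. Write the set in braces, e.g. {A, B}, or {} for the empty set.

Variables eligible for adjustment (non-descendants of A, excluding A and L): {C, N, Z}.
Backdoor paths from A to L:
  P1: A <- N -> D -> L
  P2: A <- N -> B -> L
The empty set is not sufficient: P1 (A <- N -> D -> L) has no collider blocking it and no conditioned non-collider, so it is open.
Try {N}:
  P1: blocked at fork node N ∈ conditioning set.
  P2: blocked at fork node N ∈ conditioning set.
{N} contains no descendant of A and blocks every backdoor path.
No other singleton works — e.g. {Z} leaves P1 open — so {N} is the unique smallest valid adjustment set.

{N}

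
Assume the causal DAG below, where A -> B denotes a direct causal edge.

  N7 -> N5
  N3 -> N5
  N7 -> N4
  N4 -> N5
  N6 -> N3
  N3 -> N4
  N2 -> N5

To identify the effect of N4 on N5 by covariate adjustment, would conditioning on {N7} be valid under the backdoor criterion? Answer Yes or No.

No

Backdoor paths from N4 to N5 (paths whose first edge points into N4):
  P1: N4 <- N3 -> N5
  P2: N4 <- N7 -> N5
Condition 1 (no descendant of N4 in the set): holds — descendants of N4 are {N5}; none are in {N7}.
Condition 2 (every backdoor path blocked by {N7}):
  P1: open — no interior node is in the conditioning set.
  P2: blocked at fork node N7 ∈ conditioning set.
{N7} does not satisfy the backdoor criterion.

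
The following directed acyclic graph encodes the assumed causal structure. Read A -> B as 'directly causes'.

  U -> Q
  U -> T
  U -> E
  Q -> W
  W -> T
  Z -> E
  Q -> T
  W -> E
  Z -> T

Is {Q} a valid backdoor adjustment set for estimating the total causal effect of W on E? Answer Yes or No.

Backdoor paths from W to E (paths whose first edge points into W):
  P1: W <- Q <- U -> T <- Z -> E
  P2: W <- Q <- U -> E
  P3: W <- Q -> T <- Z -> E
  P4: W <- Q -> T <- U -> E
Condition 1 (no descendant of W in the set): holds — descendants of W are {E, T}; none are in {Q}.
Condition 2 (every backdoor path blocked by {Q}):
  P1: blocked at chain node Q ∈ conditioning set.
  P2: blocked at chain node Q ∈ conditioning set.
  P3: blocked at fork node Q ∈ conditioning set.
  P4: blocked at fork node Q ∈ conditioning set.
{Q} satisfies the backdoor criterion.

Yes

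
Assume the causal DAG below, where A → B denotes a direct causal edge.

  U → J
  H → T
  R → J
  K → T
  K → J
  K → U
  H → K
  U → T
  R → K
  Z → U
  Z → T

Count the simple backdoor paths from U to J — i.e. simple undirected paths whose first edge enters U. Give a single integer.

6

A backdoor path from U to J is any simple undirected path whose first edge points into U (i.e. leaves U via a parent).
Parents of U: {K, Z}.
Enumerating:
  P1: U <- Z -> T <- H -> K <- R -> J
  P2: U <- Z -> T <- H -> K -> J
  P3: U <- Z -> T <- K <- R -> J
  P4: U <- Z -> T <- K -> J
  P5: U <- K <- R -> J
  P6: U <- K -> J
That exhausts the simple backdoor paths. Count: 6.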